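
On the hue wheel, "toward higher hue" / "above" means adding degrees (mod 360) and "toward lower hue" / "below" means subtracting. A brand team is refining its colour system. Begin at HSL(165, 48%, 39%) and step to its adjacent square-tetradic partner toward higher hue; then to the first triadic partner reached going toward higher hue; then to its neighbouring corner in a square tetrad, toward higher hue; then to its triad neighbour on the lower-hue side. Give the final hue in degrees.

+90° (square ↑): 165 + 90 = 255°
+120° (triadic ↑): 255 + 120 = 375 → 375 − 360 = 15°
+90° (square ↑): 15 + 90 = 105°
−120° (triadic ↓): 105 − 120 = -15 → -15 + 360 = 345°

345°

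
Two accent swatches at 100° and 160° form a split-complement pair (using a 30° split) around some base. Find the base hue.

310°

The accents sit 30° either side of the complement, so the complement is their short-arc midpoint on the wheel.
Short-arc midpoint of 100° and 160°: 130°.
Base is 180° from the complement: 130 − 180 = -50 → -50 + 360 = 310°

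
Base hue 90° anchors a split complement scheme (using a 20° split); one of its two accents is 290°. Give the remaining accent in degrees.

Split-complementary hues sit 20° either side of the complement.
Complement of the base 90°: 90 + 180 = 270°
The given accent 290° is 20° one side of 270°; the other accent sits 20° the other side: 270 − 20 = 250°

250°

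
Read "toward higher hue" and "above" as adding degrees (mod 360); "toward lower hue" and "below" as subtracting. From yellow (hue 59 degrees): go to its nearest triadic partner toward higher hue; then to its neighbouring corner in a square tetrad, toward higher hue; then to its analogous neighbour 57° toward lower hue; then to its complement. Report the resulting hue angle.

32°

59 + 120 = 179°   (triadic ↑)
179 + 90 = 269°   (square ↑)
269 − 57 = 212°   (analog 57° ↓)
212 + 180 = 392 → 392 − 360 = 32°   (complement)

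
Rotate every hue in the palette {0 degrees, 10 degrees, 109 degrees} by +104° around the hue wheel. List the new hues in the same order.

104°, 114°, 213°

0 + 104 = 104°
10 + 104 = 114°
109 + 104 = 213°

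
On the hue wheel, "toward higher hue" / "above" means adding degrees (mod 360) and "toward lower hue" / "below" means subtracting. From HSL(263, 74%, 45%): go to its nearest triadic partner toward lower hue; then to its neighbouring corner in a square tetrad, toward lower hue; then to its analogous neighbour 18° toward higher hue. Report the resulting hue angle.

triadic ↓ −120°: 263 − 120 = 143°
square ↓ −90°: 143 − 90 = 53°
analog 18° ↑ +18°: 53 + 18 = 71°

71°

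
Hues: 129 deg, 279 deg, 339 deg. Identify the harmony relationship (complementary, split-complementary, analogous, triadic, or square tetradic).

split-complementary

Sort the hues: 129°, 279°, 339°.
Successive gaps around the wheel: 150°, 60°, 150°.
Two 150° gaps and one 60° gap — a base hue opposite a pair of accents 30° either side of its complement — is the split-complementary pattern.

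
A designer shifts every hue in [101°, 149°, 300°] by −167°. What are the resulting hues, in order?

294°, 342°, 133°

101 − 167 = -66 → -66 + 360 = 294°
149 − 167 = -18 → -18 + 360 = 342°
300 − 167 = 133°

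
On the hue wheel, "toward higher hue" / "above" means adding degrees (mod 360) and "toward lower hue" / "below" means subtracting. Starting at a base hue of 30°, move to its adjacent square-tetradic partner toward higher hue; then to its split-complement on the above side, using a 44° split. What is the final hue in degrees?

344°

square ↑ +90°: 30 + 90 = 120°
split-comp 44° ↑ +224°: 120 + 224 = 344°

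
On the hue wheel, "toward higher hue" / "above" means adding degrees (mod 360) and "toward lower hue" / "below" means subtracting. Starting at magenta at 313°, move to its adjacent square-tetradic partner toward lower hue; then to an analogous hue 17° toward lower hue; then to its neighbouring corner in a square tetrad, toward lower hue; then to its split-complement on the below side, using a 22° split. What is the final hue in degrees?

274°

−90° (square ↓): 313 − 90 = 223°
−17° (analog 17° ↓): 223 − 17 = 206°
−90° (square ↓): 206 − 90 = 116°
+158° (split-comp 22° ↓): 116 + 158 = 274°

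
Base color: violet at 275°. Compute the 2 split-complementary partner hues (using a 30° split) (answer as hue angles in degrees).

65° and 125°

Split-complementary hues sit 30° either side of the complement.
Complement of 275°: 275 + 180 = 455 → 455 − 360 = 95°
95 − 30 = 65°
95 + 30 = 125°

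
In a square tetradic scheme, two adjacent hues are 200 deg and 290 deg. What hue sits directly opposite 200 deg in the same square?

A square tetradic scheme places four hues 90° apart; opposite corners are 180° apart.
200 + 180 = 380 → 380 − 360 = 20°

20°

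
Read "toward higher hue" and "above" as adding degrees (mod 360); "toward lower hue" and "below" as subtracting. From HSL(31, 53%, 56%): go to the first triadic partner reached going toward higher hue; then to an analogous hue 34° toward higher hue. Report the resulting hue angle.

185°

31 + 120 = 151°   (triadic ↑)
151 + 34 = 185°   (analog 34° ↑)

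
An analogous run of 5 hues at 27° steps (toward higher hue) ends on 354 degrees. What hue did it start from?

4 steps of 27° (toward higher hue) give a net shift of +108°.
Start = end − shift: 354 − 108 = 246°

246°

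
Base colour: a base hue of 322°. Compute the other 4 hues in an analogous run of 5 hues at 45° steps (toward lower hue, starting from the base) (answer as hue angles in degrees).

277°, 232°, 187°, 142°

Analogous hues sit every 45° along the wheel.
322 − 45 = 277°
322 − 90 = 232°
322 − 135 = 187°
322 − 180 = 142°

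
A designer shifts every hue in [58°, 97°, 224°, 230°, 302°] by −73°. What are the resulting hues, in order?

345°, 24°, 151°, 157°, 229°

58 − 73 = -15 → -15 + 360 = 345°
97 − 73 = 24°
224 − 73 = 151°
230 − 73 = 157°
302 − 73 = 229°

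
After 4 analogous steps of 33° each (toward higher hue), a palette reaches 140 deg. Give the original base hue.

4 steps of 33° (toward higher hue) give a net shift of +132°.
Start = end − shift: 140 − 132 = 8°

8°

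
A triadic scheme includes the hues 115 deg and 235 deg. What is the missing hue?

A triad places three hues 120° apart.
The full set through 115° is {115°, 235°, 355°}.
Given {115°, 235°}, the missing hue is 355°.

355°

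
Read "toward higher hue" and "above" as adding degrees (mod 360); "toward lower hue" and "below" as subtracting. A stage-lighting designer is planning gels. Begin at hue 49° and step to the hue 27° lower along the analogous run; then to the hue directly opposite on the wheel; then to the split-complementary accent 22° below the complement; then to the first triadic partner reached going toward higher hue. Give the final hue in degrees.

120°

49 − 27 = 22°   (analog 27° ↓)
22 + 180 = 202°   (complement)
202 + 158 = 360 → 360 − 360 = 0°   (split-comp 22° ↓)
0 + 120 = 120°   (triadic ↑)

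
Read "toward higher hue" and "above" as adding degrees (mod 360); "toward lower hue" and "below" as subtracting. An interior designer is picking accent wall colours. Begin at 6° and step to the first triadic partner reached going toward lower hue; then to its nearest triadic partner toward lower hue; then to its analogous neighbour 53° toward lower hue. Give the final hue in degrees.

73°

triadic ↓ −120°: 6 − 120 = -114 → -114 + 360 = 246°
triadic ↓ −120°: 246 − 120 = 126°
analog 53° ↓ −53°: 126 − 53 = 73°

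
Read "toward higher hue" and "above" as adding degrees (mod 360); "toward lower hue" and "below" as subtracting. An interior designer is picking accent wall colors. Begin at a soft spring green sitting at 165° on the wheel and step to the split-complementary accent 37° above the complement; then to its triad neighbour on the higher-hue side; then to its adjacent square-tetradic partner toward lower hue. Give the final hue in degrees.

52°

+217° (split-comp 37° ↑): 165 + 217 = 382 → 382 − 360 = 22°
+120° (triadic ↑): 22 + 120 = 142°
−90° (square ↓): 142 − 90 = 52°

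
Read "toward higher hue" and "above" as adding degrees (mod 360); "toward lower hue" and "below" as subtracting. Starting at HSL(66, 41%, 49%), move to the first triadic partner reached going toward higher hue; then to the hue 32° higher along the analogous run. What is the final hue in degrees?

218°

66 + 120 = 186°   (triadic ↑)
186 + 32 = 218°   (analog 32° ↑)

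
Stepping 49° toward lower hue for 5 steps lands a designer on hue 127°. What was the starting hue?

5 steps of 49° (toward lower hue) give a net shift of −245°.
Start = end − shift: 127 + 245 = 372 → 372 − 360 = 12°

12°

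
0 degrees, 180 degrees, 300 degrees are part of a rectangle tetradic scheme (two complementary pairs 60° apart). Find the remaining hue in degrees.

A rectangular tetradic uses two complementary pairs 60° apart: offsets 0°, 60°, 180°, 240°.
Among {0°, 180°, 300°}, 180° and 0° are a 180° pair.
The remaining hue 300° needs its own complement: 300 + 180 = 480 → 480 − 360 = 120°

120°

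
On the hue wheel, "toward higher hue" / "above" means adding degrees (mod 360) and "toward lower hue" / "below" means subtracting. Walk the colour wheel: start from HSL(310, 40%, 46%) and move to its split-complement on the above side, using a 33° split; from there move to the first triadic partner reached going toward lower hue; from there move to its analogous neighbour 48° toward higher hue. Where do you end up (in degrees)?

91°

310 + 213 = 523 → 523 − 360 = 163°   (split-comp 33° ↑)
163 − 120 = 43°   (triadic ↓)
43 + 48 = 91°   (analog 48° ↑)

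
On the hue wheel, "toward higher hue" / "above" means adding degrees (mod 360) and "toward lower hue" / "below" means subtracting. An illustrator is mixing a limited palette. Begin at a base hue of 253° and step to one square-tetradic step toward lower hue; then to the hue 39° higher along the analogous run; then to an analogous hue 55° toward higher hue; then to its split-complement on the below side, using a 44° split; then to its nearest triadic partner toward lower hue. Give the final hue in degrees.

253 − 90 = 163°   (square ↓)
163 + 39 = 202°   (analog 39° ↑)
202 + 55 = 257°   (analog 55° ↑)
257 + 136 = 393 → 393 − 360 = 33°   (split-comp 44° ↓)
33 − 120 = -87 → -87 + 360 = 273°   (triadic ↓)

273°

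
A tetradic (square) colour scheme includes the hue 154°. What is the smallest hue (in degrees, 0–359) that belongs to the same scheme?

A square tetradic scheme places four hues every 90°.
The full set through 154° is {64°, 154°, 244°, 334°}.

64°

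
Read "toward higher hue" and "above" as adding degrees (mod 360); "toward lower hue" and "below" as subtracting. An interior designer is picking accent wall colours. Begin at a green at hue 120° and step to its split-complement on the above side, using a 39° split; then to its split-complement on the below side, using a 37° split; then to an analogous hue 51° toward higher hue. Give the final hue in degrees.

+219° (split-comp 39° ↑): 120 + 219 = 339°
+143° (split-comp 37° ↓): 339 + 143 = 482 → 482 − 360 = 122°
+51° (analog 51° ↑): 122 + 51 = 173°

173°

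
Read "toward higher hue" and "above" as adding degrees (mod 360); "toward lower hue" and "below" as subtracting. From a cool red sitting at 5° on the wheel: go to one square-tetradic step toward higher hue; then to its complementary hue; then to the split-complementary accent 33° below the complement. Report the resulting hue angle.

62°

5 + 90 = 95°   (square ↑)
95 + 180 = 275°   (complement)
275 + 147 = 422 → 422 − 360 = 62°   (split-comp 33° ↓)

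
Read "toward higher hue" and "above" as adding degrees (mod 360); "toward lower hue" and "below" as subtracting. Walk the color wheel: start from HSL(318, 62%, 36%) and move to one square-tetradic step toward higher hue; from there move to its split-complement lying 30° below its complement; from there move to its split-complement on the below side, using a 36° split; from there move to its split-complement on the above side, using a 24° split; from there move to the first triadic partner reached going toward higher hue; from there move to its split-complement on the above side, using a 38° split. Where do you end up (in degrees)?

square ↑ +90°: 318 + 90 = 408 → 408 − 360 = 48°
split-comp 30° ↓ +150°: 48 + 150 = 198°
split-comp 36° ↓ +144°: 198 + 144 = 342°
split-comp 24° ↑ +204°: 342 + 204 = 546 → 546 − 360 = 186°
triadic ↑ +120°: 186 + 120 = 306°
split-comp 38° ↑ +218°: 306 + 218 = 524 → 524 − 360 = 164°

164°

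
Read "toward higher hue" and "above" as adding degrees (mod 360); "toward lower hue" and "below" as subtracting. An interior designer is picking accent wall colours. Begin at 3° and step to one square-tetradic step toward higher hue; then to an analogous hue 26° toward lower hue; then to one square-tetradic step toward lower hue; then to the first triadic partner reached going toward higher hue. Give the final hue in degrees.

97°

square ↑ +90°: 3 + 90 = 93°
analog 26° ↓ −26°: 93 − 26 = 67°
square ↓ −90°: 67 − 90 = -23 → -23 + 360 = 337°
triadic ↑ +120°: 337 + 120 = 457 → 457 − 360 = 97°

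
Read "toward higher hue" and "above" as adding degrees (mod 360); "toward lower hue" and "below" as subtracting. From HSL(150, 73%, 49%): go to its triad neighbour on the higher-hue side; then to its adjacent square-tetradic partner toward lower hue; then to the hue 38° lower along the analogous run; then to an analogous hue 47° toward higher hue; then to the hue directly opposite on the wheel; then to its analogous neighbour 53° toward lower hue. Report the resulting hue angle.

triadic ↑ +120°: 150 + 120 = 270°
square ↓ −90°: 270 − 90 = 180°
analog 38° ↓ −38°: 180 − 38 = 142°
analog 47° ↑ +47°: 142 + 47 = 189°
complement +180°: 189 + 180 = 369 → 369 − 360 = 9°
analog 53° ↓ −53°: 9 − 53 = -44 → -44 + 360 = 316°

316°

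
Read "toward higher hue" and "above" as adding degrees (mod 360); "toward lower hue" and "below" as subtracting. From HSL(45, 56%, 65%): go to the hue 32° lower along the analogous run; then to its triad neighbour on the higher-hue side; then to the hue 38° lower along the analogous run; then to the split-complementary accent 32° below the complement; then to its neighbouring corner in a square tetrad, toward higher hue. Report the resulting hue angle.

333°

45 − 32 = 13°   (analog 32° ↓)
13 + 120 = 133°   (triadic ↑)
133 − 38 = 95°   (analog 38° ↓)
95 + 148 = 243°   (split-comp 32° ↓)
243 + 90 = 333°   (square ↑)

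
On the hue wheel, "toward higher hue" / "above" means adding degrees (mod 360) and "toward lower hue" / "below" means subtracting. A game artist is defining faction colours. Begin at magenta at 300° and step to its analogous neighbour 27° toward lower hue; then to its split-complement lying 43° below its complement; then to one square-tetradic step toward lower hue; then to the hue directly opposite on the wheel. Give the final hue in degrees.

140°

300 − 27 = 273°   (analog 27° ↓)
273 + 137 = 410 → 410 − 360 = 50°   (split-comp 43° ↓)
50 − 90 = -40 → -40 + 360 = 320°   (square ↓)
320 + 180 = 500 → 500 − 360 = 140°   (complement)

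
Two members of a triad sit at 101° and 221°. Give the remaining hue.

A triad spaces three hues 120° apart.
The full set is {101°, 221°, 341°}.

341°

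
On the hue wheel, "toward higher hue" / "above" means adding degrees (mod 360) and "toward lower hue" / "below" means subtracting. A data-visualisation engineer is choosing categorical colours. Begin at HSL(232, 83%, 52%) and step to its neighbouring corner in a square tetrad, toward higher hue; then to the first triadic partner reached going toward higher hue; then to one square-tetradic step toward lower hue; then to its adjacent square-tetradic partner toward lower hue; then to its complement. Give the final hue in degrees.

square ↑ +90°: 232 + 90 = 322°
triadic ↑ +120°: 322 + 120 = 442 → 442 − 360 = 82°
square ↓ −90°: 82 − 90 = -8 → -8 + 360 = 352°
square ↓ −90°: 352 − 90 = 262°
complement +180°: 262 + 180 = 442 → 442 − 360 = 82°

82°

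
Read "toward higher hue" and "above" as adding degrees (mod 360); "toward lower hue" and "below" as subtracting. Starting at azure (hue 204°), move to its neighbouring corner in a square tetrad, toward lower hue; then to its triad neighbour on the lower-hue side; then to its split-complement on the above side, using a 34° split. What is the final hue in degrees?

208°

square ↓ −90°: 204 − 90 = 114°
triadic ↓ −120°: 114 − 120 = -6 → -6 + 360 = 354°
split-comp 34° ↑ +214°: 354 + 214 = 568 → 568 − 360 = 208°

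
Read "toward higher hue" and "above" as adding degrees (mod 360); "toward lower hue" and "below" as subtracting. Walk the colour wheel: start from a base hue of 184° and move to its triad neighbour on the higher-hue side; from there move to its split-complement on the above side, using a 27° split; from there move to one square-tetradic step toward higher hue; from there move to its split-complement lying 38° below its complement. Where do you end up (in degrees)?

184 + 120 = 304°   (triadic ↑)
304 + 207 = 511 → 511 − 360 = 151°   (split-comp 27° ↑)
151 + 90 = 241°   (square ↑)
241 + 142 = 383 → 383 − 360 = 23°   (split-comp 38° ↓)

23°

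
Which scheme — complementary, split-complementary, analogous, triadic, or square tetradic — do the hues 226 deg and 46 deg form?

complementary

Sort the hues: 46°, 226°.
Successive gaps around the wheel: 180°, 180°.
Two hues 180° apart are complementary.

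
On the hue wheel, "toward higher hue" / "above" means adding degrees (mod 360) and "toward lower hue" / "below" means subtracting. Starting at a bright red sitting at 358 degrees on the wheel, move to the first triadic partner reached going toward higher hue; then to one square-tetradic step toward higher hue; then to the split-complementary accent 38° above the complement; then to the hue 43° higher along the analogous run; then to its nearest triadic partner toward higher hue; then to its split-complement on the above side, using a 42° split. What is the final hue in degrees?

91°

+120° (triadic ↑): 358 + 120 = 478 → 478 − 360 = 118°
+90° (square ↑): 118 + 90 = 208°
+218° (split-comp 38° ↑): 208 + 218 = 426 → 426 − 360 = 66°
+43° (analog 43° ↑): 66 + 43 = 109°
+120° (triadic ↑): 109 + 120 = 229°
+222° (split-comp 42° ↑): 229 + 222 = 451 → 451 − 360 = 91°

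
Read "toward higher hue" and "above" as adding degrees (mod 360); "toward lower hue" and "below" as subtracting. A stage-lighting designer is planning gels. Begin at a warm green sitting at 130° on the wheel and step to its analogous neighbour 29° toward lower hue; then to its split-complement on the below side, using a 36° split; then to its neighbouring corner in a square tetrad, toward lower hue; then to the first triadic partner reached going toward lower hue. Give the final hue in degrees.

35°

−29° (analog 29° ↓): 130 − 29 = 101°
+144° (split-comp 36° ↓): 101 + 144 = 245°
−90° (square ↓): 245 − 90 = 155°
−120° (triadic ↓): 155 − 120 = 35°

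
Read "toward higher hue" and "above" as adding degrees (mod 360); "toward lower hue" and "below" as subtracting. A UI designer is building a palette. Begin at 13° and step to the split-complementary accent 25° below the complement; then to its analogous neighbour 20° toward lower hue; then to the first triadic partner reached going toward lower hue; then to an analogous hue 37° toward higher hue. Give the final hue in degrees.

13 + 155 = 168°   (split-comp 25° ↓)
168 − 20 = 148°   (analog 20° ↓)
148 − 120 = 28°   (triadic ↓)
28 + 37 = 65°   (analog 37° ↑)

65°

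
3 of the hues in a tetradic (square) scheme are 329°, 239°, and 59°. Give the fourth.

A square tetradic scheme places four hues every 90°.
The full set through 59° is {59°, 149°, 239°, 329°}.
Given {59°, 239°, 329°}, the missing hue is 149°.

149°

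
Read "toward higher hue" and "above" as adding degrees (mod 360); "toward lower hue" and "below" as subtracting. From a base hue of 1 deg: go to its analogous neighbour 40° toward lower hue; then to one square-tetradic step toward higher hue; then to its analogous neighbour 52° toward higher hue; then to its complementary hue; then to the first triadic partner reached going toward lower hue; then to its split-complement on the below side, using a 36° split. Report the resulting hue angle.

307°

1 − 40 = -39 → -39 + 360 = 321°   (analog 40° ↓)
321 + 90 = 411 → 411 − 360 = 51°   (square ↑)
51 + 52 = 103°   (analog 52° ↑)
103 + 180 = 283°   (complement)
283 − 120 = 163°   (triadic ↓)
163 + 144 = 307°   (split-comp 36° ↓)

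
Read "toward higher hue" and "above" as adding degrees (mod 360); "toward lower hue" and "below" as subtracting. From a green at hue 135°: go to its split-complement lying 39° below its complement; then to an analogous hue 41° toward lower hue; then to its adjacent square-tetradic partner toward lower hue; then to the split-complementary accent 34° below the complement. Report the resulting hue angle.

291°

split-comp 39° ↓ +141°: 135 + 141 = 276°
analog 41° ↓ −41°: 276 − 41 = 235°
square ↓ −90°: 235 − 90 = 145°
split-comp 34° ↓ +146°: 145 + 146 = 291°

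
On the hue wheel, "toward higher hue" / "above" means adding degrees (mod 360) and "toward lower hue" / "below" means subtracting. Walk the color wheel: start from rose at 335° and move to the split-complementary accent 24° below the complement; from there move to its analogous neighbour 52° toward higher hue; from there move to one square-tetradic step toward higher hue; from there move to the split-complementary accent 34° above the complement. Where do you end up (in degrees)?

split-comp 24° ↓ +156°: 335 + 156 = 491 → 491 − 360 = 131°
analog 52° ↑ +52°: 131 + 52 = 183°
square ↑ +90°: 183 + 90 = 273°
split-comp 34° ↑ +214°: 273 + 214 = 487 → 487 − 360 = 127°

127°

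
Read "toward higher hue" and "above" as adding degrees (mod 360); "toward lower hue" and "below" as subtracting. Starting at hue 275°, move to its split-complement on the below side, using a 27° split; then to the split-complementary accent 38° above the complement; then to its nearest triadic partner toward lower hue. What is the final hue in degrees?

split-comp 27° ↓ +153°: 275 + 153 = 428 → 428 − 360 = 68°
split-comp 38° ↑ +218°: 68 + 218 = 286°
triadic ↓ −120°: 286 − 120 = 166°

166°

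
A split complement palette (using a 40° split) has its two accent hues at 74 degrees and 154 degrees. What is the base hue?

The accents sit 40° either side of the complement, so the complement is their short-arc midpoint on the wheel.
Short-arc midpoint of 74° and 154°: 114°.
Base is 180° from the complement: 114 − 180 = -66 → -66 + 360 = 294°

294°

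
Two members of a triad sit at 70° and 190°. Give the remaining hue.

310°

A triad spaces three hues 120° apart.
The full set is {70°, 190°, 310°}.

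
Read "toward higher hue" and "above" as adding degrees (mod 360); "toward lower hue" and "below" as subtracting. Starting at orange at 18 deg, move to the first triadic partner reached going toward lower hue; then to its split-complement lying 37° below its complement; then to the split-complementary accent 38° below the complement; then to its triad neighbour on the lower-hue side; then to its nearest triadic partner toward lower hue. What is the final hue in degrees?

triadic ↓ −120°: 18 − 120 = -102 → -102 + 360 = 258°
split-comp 37° ↓ +143°: 258 + 143 = 401 → 401 − 360 = 41°
split-comp 38° ↓ +142°: 41 + 142 = 183°
triadic ↓ −120°: 183 − 120 = 63°
triadic ↓ −120°: 63 − 120 = -57 → -57 + 360 = 303°

303°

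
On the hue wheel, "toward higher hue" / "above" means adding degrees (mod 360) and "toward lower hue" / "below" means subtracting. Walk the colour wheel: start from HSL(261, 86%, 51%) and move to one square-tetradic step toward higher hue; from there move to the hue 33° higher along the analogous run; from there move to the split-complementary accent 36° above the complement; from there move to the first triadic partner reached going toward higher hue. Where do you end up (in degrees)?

square ↑ +90°: 261 + 90 = 351°
analog 33° ↑ +33°: 351 + 33 = 384 → 384 − 360 = 24°
split-comp 36° ↑ +216°: 24 + 216 = 240°
triadic ↑ +120°: 240 + 120 = 360 → 360 − 360 = 0°

0°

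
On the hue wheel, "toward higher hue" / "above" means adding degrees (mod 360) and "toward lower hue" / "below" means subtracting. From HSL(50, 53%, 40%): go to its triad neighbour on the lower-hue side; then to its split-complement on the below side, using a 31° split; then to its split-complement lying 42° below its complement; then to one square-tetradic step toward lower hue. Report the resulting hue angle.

−120° (triadic ↓): 50 − 120 = -70 → -70 + 360 = 290°
+149° (split-comp 31° ↓): 290 + 149 = 439 → 439 − 360 = 79°
+138° (split-comp 42° ↓): 79 + 138 = 217°
−90° (square ↓): 217 − 90 = 127°

127°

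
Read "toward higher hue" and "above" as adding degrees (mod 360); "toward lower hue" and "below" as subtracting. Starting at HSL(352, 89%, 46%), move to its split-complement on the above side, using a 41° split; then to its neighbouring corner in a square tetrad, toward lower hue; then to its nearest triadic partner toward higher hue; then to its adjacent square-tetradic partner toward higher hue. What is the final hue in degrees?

split-comp 41° ↑ +221°: 352 + 221 = 573 → 573 − 360 = 213°
square ↓ −90°: 213 − 90 = 123°
triadic ↑ +120°: 123 + 120 = 243°
square ↑ +90°: 243 + 90 = 333°

333°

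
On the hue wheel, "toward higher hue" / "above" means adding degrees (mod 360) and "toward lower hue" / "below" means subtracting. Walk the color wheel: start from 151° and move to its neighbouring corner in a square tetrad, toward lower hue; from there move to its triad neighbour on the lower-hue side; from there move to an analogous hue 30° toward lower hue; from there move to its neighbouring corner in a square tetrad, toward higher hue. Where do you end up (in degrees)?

square ↓ −90°: 151 − 90 = 61°
triadic ↓ −120°: 61 − 120 = -59 → -59 + 360 = 301°
analog 30° ↓ −30°: 301 − 30 = 271°
square ↑ +90°: 271 + 90 = 361 → 361 − 360 = 1°

1°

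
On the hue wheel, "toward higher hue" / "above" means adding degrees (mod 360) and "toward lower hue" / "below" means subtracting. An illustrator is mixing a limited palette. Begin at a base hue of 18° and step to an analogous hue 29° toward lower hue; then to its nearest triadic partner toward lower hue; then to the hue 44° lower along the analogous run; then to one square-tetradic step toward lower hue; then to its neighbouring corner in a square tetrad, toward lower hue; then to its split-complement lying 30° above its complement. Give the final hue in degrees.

−29° (analog 29° ↓): 18 − 29 = -11 → -11 + 360 = 349°
−120° (triadic ↓): 349 − 120 = 229°
−44° (analog 44° ↓): 229 − 44 = 185°
−90° (square ↓): 185 − 90 = 95°
−90° (square ↓): 95 − 90 = 5°
+210° (split-comp 30° ↑): 5 + 210 = 215°

215°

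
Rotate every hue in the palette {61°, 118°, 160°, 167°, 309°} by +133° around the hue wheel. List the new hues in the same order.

194°, 251°, 293°, 300°, 82°

61 + 133 = 194°
118 + 133 = 251°
160 + 133 = 293°
167 + 133 = 300°
309 + 133 = 442 → 442 − 360 = 82°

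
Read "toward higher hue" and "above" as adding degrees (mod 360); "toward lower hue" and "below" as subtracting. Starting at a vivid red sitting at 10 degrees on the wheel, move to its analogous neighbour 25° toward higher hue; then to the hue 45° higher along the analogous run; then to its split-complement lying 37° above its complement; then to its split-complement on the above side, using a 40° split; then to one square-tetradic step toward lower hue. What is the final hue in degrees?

67°

10 + 25 = 35°   (analog 25° ↑)
35 + 45 = 80°   (analog 45° ↑)
80 + 217 = 297°   (split-comp 37° ↑)
297 + 220 = 517 → 517 − 360 = 157°   (split-comp 40° ↑)
157 − 90 = 67°   (square ↓)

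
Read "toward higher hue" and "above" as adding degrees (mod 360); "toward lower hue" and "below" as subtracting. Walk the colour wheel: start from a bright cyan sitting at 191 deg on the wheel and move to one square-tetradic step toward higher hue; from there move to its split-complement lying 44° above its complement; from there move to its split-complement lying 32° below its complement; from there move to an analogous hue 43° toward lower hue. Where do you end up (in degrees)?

250°

+90° (square ↑): 191 + 90 = 281°
+224° (split-comp 44° ↑): 281 + 224 = 505 → 505 − 360 = 145°
+148° (split-comp 32° ↓): 145 + 148 = 293°
−43° (analog 43° ↓): 293 − 43 = 250°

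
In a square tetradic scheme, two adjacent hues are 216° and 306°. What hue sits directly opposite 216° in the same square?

A square tetradic scheme places four hues 90° apart; opposite corners are 180° apart.
216 + 180 = 396 → 396 − 360 = 36°

36°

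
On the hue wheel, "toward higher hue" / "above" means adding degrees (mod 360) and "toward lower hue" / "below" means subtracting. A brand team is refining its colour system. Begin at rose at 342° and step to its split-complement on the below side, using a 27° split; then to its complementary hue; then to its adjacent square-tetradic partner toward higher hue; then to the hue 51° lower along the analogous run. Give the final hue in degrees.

354°

+153° (split-comp 27° ↓): 342 + 153 = 495 → 495 − 360 = 135°
+180° (complement): 135 + 180 = 315°
+90° (square ↑): 315 + 90 = 405 → 405 − 360 = 45°
−51° (analog 51° ↓): 45 − 51 = -6 → -6 + 360 = 354°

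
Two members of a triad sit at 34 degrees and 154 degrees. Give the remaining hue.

A triad spaces three hues 120° apart.
The full set is {34°, 154°, 274°}.

274°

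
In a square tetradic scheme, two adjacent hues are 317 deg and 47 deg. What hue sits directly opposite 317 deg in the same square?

A square tetradic scheme places four hues 90° apart; opposite corners are 180° apart.
317 + 180 = 497 → 497 − 360 = 137°

137°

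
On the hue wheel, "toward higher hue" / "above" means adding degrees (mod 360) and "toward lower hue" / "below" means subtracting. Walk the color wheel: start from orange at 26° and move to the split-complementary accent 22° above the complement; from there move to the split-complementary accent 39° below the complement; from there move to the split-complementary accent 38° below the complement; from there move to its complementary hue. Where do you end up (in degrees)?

331°

+202° (split-comp 22° ↑): 26 + 202 = 228°
+141° (split-comp 39° ↓): 228 + 141 = 369 → 369 − 360 = 9°
+142° (split-comp 38° ↓): 9 + 142 = 151°
+180° (complement): 151 + 180 = 331°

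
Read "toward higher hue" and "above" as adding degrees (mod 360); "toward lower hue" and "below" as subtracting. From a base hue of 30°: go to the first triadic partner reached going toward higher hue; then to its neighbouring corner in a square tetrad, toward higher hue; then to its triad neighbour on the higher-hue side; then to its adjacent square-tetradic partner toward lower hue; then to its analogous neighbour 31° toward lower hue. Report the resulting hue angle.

30 + 120 = 150°   (triadic ↑)
150 + 90 = 240°   (square ↑)
240 + 120 = 360 → 360 − 360 = 0°   (triadic ↑)
0 − 90 = -90 → -90 + 360 = 270°   (square ↓)
270 − 31 = 239°   (analog 31° ↓)

239°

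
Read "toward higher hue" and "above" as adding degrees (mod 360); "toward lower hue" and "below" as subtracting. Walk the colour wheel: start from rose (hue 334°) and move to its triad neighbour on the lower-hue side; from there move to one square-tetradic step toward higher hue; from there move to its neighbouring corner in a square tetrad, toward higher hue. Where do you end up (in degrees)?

triadic ↓ −120°: 334 − 120 = 214°
square ↑ +90°: 214 + 90 = 304°
square ↑ +90°: 304 + 90 = 394 → 394 − 360 = 34°

34°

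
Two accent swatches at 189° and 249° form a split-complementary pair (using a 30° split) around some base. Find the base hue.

The accents sit 30° either side of the complement, so the complement is their short-arc midpoint on the wheel.
Short-arc midpoint of 189° and 249°: 219°.
Base is 180° from the complement: 219 − 180 = 39°

39°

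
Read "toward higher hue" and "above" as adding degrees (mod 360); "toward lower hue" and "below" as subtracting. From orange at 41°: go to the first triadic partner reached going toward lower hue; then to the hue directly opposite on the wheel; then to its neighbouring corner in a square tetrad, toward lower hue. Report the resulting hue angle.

11°

41 − 120 = -79 → -79 + 360 = 281°   (triadic ↓)
281 + 180 = 461 → 461 − 360 = 101°   (complement)
101 − 90 = 11°   (square ↓)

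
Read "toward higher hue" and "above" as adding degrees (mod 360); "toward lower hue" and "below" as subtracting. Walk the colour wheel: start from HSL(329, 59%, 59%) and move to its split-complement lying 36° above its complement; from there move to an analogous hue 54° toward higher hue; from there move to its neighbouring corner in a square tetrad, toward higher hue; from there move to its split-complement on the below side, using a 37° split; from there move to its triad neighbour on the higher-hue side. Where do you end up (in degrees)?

split-comp 36° ↑ +216°: 329 + 216 = 545 → 545 − 360 = 185°
analog 54° ↑ +54°: 185 + 54 = 239°
square ↑ +90°: 239 + 90 = 329°
split-comp 37° ↓ +143°: 329 + 143 = 472 → 472 − 360 = 112°
triadic ↑ +120°: 112 + 120 = 232°

232°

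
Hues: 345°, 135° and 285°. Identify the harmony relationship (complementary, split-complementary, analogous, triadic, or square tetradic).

split-complementary

Sort the hues: 135°, 285°, 345°.
Successive gaps around the wheel: 150°, 60°, 150°.
Two 150° gaps and one 60° gap — a base hue opposite a pair of accents 30° either side of its complement — is the split-complementary pattern.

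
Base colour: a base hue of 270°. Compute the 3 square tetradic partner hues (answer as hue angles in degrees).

A square tetradic scheme places four hues every 90°.
270 + 90 = 360 → 360 − 360 = 0°
270 + 180 = 450 → 450 − 360 = 90°
270 + 270 = 540 → 540 − 360 = 180°

0°, 90°, and 180°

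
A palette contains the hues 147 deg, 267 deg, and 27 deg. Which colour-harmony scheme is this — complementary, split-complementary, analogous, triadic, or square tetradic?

triadic

Sort the hues: 27°, 147°, 267°.
Successive gaps around the wheel: 120°, 120°, 120°.
Three hues equally spaced 120° apart form a triad.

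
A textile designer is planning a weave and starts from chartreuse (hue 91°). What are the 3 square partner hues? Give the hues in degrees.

A square tetradic scheme places four hues every 90°.
91 + 90 = 181°
91 + 180 = 271°
91 + 270 = 361 → 361 − 360 = 1°

181°, 271°, 1°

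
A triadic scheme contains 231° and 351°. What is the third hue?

111°

A triad spaces three hues 120° apart.
The full set is {111°, 231°, 351°}.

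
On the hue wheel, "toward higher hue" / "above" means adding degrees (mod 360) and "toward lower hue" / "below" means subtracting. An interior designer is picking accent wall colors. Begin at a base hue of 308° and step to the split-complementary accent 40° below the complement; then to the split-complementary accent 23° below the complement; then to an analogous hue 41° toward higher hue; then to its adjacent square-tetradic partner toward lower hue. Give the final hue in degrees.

+140° (split-comp 40° ↓): 308 + 140 = 448 → 448 − 360 = 88°
+157° (split-comp 23° ↓): 88 + 157 = 245°
+41° (analog 41° ↑): 245 + 41 = 286°
−90° (square ↓): 286 − 90 = 196°

196°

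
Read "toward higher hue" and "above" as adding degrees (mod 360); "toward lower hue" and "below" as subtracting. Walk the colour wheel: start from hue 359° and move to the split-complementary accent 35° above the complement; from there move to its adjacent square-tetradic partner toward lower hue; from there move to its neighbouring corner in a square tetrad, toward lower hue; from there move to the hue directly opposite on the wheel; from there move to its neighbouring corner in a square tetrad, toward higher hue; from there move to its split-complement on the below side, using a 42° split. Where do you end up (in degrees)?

82°

split-comp 35° ↑ +215°: 359 + 215 = 574 → 574 − 360 = 214°
square ↓ −90°: 214 − 90 = 124°
square ↓ −90°: 124 − 90 = 34°
complement +180°: 34 + 180 = 214°
square ↑ +90°: 214 + 90 = 304°
split-comp 42° ↓ +138°: 304 + 138 = 442 → 442 − 360 = 82°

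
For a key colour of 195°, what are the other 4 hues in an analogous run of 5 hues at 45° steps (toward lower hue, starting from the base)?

Analogous hues sit every 45° along the wheel.
195 − 45 = 150°
195 − 90 = 105°
195 − 135 = 60°
195 − 180 = 15°

150°, 105°, 60°, 15°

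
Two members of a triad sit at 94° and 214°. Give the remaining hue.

A triad spaces three hues 120° apart.
The full set is {94°, 214°, 334°}.

334°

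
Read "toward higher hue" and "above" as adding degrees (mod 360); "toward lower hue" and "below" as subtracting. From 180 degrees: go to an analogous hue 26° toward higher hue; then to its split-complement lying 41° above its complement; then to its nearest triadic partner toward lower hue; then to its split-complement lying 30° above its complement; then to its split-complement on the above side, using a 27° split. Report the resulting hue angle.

4°

+26° (analog 26° ↑): 180 + 26 = 206°
+221° (split-comp 41° ↑): 206 + 221 = 427 → 427 − 360 = 67°
−120° (triadic ↓): 67 − 120 = -53 → -53 + 360 = 307°
+210° (split-comp 30° ↑): 307 + 210 = 517 → 517 − 360 = 157°
+207° (split-comp 27° ↑): 157 + 207 = 364 → 364 − 360 = 4°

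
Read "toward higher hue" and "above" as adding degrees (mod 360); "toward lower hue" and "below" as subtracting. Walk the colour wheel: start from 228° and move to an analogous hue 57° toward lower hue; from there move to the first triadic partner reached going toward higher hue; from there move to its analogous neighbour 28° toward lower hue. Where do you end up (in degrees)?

228 − 57 = 171°   (analog 57° ↓)
171 + 120 = 291°   (triadic ↑)
291 − 28 = 263°   (analog 28° ↓)

263°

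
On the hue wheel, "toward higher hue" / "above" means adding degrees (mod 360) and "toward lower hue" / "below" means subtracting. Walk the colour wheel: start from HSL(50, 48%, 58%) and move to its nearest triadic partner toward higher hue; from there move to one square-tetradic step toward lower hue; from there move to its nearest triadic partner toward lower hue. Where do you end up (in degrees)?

320°

+120° (triadic ↑): 50 + 120 = 170°
−90° (square ↓): 170 − 90 = 80°
−120° (triadic ↓): 80 − 120 = -40 → -40 + 360 = 320°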